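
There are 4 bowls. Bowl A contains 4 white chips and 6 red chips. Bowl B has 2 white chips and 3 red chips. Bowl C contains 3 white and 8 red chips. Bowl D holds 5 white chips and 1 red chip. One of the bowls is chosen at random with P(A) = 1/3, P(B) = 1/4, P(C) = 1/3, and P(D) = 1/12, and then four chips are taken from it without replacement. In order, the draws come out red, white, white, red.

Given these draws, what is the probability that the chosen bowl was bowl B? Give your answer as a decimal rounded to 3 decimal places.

0.397

For each hypothesis, P(data | H) works out to: P(data | bowl A) = (6/10)(4/9)(3/8)(5/7) = 0.071429; P(data | bowl B) = (3/5)(2/4)(1/3)(2/2) = 0.1; P(data | bowl C) = (8/11)(3/10)(2/9)(7/8) = 0.042424; P(data | bowl D) = (1/6)(5/5)(4/4)(0/3) = 0.
The prior-weighted likelihoods are 1/3 · 0.071429 = 0.02381, 1/4 · 0.1 = 0.025, 1/3 · 0.042424 = 0.014141, 1/12 · 0 = 0; these sum to 0.062951.
Hence P(bowl B | data) = (0.025) / (0.062951) = 0.39713.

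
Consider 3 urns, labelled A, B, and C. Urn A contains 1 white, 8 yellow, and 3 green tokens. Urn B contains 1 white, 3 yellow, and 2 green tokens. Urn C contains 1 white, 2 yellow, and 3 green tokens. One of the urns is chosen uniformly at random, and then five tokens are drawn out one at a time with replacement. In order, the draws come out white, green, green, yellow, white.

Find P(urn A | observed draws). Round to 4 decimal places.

0.0698

Compute the likelihood of the observed sequence for each case: P(data | urn A) = (1/12)(3/12)(3/12)(8/12)(1/12) = 0.00028935; P(data | urn B) = (1/6)(2/6)(2/6)(3/6)(1/6) = 0.0015432; P(data | urn C) = (1/6)(3/6)(3/6)(2/6)(1/6) = 0.0023148.
Multiplying each by its prior: 1/3 · 0.00028935 = 9.6451e-05, 1/3 · 0.0015432 = 0.0005144, 1/3 · 0.0023148 = 0.0007716; these sum to 0.0013825.
Therefore the posterior P(urn A | data) = (9.6451e-05) / (0.0013825) = 0.069767.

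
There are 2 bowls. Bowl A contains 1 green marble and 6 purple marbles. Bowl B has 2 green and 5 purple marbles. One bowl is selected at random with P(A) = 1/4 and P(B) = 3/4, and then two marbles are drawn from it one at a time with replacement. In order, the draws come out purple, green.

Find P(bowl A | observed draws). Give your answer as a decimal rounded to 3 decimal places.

Under each hypothesis, the probability of the observed sequence is: P(data | bowl A) = (6/7)(1/7) = 6/49; P(data | bowl B) = (5/7)(2/7) = 10/49.
Multiplying each by its prior: 1/4 · 6/49 = 3/98, 3/4 · 10/49 = 15/98; with total 9/49.
Hence P(bowl A | data) = (3/98) / (9/49) = 1/6.

0.167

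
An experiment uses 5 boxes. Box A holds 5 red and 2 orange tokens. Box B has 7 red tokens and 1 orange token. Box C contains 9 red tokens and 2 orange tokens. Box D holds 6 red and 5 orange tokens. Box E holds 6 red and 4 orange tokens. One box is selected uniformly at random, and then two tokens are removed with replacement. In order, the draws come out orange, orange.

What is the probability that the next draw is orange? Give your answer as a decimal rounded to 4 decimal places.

0.3807

Under each hypothesis, the probability of the observed sequence is: P(data | box A) = (2/7)(2/7) = 0.081633; P(data | box B) = (1/8)(1/8) = 0.015625; P(data | box C) = (2/11)(2/11) = 0.033058; P(data | box D) = (5/11)(5/11) = 0.20661; P(data | box E) = (4/10)(4/10) = 0.16.
The prior-weighted likelihoods are 1/5 · 0.081633 = 0.016327, 1/5 · 0.015625 = 0.003125, 1/5 · 0.033058 = 0.0066116, 1/5 · 0.20661 = 0.041322, 1/5 · 0.16 = 0.032; with total 0.099385.
Dividing through by the total gives posterior P(box A | data) = 0.16427, P(box B | data) = 0.031443, P(box C | data) = 0.066525, P(box D | data) = 0.41578, P(box E | data) = 0.32198.
So P(orange next | data) = Σ P(orange next | H) P(H | data) = (2/7)(0.16427) + (1/8)(0.031443) + (2/11)(0.066525) + (5/11)(0.41578) + (2/5)(0.32198) = 0.38074.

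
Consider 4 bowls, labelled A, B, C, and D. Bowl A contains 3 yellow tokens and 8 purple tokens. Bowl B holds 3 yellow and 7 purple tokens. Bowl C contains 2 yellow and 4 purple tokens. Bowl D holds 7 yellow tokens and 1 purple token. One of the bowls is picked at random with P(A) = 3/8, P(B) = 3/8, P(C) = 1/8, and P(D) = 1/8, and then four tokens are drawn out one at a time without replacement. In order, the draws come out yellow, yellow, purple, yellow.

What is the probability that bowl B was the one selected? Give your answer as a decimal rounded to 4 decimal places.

0.1486

Compute the likelihood of the observed sequence for each case: P(data | bowl A) = (3/11)(2/10)(8/9)(1/8) = 0.0060606; P(data | bowl B) = (3/10)(2/9)(7/8)(1/7) = 0.0083333; P(data | bowl C) = (2/6)(1/5)(4/4)(0/3) = 0; P(data | bowl D) = (7/8)(6/7)(1/6)(5/5) = 0.125.
Weighting by the prior gives 3/8 · 0.0060606 = 0.0022727, 3/8 · 0.0083333 = 0.003125, 1/8 · 0 = 0, 1/8 · 0.125 = 0.015625; summing to 0.021023.
Hence P(bowl B | data) = (0.003125) / (0.021023) = 0.14865.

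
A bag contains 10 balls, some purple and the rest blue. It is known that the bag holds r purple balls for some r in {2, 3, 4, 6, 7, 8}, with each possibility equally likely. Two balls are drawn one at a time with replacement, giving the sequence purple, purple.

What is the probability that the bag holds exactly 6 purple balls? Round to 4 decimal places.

0.2022

Under each hypothesis, the probability of the observed sequence is: P(data | r = 2) = (2/10)(2/10) = 1/25; P(data | r = 3) = (3/10)(3/10) = 9/100; P(data | r = 4) = (4/10)(4/10) = 4/25; P(data | r = 6) = (6/10)(6/10) = 9/25; P(data | r = 7) = (7/10)(7/10) = 49/100; P(data | r = 8) = (8/10)(8/10) = 16/25.
The prior-weighted likelihoods are 1/6 · 1/25 = 1/150, 1/6 · 9/100 = 3/200, 1/6 · 4/25 = 2/75, 1/6 · 9/25 = 3/50, 1/6 · 49/100 = 49/600, 1/6 · 16/25 = 8/75; summing to 89/300.
By Bayes' rule, P(r = 6 | data) = (3/50) / (89/300) = 18/89.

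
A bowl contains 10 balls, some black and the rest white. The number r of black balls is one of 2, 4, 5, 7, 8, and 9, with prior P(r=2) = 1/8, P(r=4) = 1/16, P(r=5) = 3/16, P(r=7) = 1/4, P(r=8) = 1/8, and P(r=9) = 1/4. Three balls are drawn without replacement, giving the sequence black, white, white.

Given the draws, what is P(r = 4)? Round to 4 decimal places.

For each hypothesis, P(data | H) works out to: P(data | r = 2) = (2/10)(8/9)(7/8) = 0.15556; P(data | r = 4) = (4/10)(6/9)(5/8) = 0.16667; P(data | r = 5) = (5/10)(5/9)(4/8) = 0.13889; P(data | r = 7) = (7/10)(3/9)(2/8) = 0.058333; P(data | r = 8) = (8/10)(2/9)(1/8) = 0.022222; P(data | r = 9) = (9/10)(1/9)(0/8) = 0.
Weighting by the prior gives 1/8 · 0.15556 = 0.019444, 1/16 · 0.16667 = 0.010417, 3/16 · 0.13889 = 0.026042, 1/4 · 0.058333 = 0.014583, 1/8 · 0.022222 = 0.0027778, 1/4 · 0 = 0; with total 0.073264.
So P(r = 4 | data) = (0.010417) / (0.073264) = 0.14218.

0.1422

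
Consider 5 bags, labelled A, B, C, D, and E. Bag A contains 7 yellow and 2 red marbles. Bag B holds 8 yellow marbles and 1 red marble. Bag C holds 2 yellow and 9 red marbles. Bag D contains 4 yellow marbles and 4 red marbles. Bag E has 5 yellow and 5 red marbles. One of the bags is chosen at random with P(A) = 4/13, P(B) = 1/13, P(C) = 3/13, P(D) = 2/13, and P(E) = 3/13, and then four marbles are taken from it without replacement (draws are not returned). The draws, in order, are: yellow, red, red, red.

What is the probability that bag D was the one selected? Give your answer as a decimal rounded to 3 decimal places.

0.169

Under each hypothesis, the probability of the observed sequence is: P(data | bag A) = (7/9)(2/8)(1/7)(0/6) = 0; P(data | bag B) = (8/9)(1/8)(0/7) = 0; P(data | bag C) = (2/11)(9/10)(8/9)(7/8) = 0.12727; P(data | bag D) = (4/8)(4/7)(3/6)(2/5) = 0.057143; P(data | bag E) = (5/10)(5/9)(4/8)(3/7) = 0.059524.
The prior-weighted likelihoods are 4/13 · 0 = 0, 1/13 · 0 = 0, 3/13 · 0.12727 = 0.029371, 2/13 · 0.057143 = 0.0087912, 3/13 · 0.059524 = 0.013736; these sum to 0.051898.
Therefore the posterior P(bag D | data) = (0.0087912) / (0.051898) = 0.16939.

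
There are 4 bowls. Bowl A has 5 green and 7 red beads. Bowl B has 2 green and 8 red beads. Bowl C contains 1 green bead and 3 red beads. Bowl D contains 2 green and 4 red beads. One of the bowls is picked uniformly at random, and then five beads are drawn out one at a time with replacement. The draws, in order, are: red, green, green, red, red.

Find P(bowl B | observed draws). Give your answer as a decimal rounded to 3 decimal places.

0.179

For each hypothesis, P(data | H) works out to: P(data | bowl A) = (7/12)(5/12)(5/12)(7/12)(7/12) = 0.034461; P(data | bowl B) = (8/10)(2/10)(2/10)(8/10)(8/10) = 0.02048; P(data | bowl C) = (3/4)(1/4)(1/4)(3/4)(3/4) = 0.026367; P(data | bowl D) = (4/6)(2/6)(2/6)(4/6)(4/6) = 0.032922.
The prior-weighted likelihoods are 1/4 · 0.034461 = 0.0086153, 1/4 · 0.02048 = 0.00512, 1/4 · 0.026367 = 0.0065918, 1/4 · 0.032922 = 0.0082305; with total 0.028557.
Therefore the posterior P(bowl B | data) = (0.00512) / (0.028557) = 0.17929.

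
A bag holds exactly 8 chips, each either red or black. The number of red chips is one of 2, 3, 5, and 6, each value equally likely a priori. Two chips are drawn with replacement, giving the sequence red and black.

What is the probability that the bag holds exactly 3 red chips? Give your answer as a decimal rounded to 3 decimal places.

Compute the likelihood of the observed sequence for each case: P(data | r = 2) = (2/8)(6/8) = 3/16; P(data | r = 3) = (3/8)(5/8) = 15/64; P(data | r = 5) = (5/8)(3/8) = 15/64; P(data | r = 6) = (6/8)(2/8) = 3/16.
Multiplying each by its prior: 1/4 · 3/16 = 3/64, 1/4 · 15/64 = 15/256, 1/4 · 15/64 = 15/256, 1/4 · 3/16 = 3/64; these sum to 27/128.
Hence P(r = 3 | data) = (15/256) / (27/128) = 5/18.

0.278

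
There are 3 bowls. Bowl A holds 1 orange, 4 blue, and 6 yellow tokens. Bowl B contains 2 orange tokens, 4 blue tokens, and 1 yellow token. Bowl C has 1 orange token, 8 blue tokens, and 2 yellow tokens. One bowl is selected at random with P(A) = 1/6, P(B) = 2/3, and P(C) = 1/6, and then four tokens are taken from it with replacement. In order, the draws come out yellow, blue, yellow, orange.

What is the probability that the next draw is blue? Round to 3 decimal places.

Compute the likelihood of the observed sequence for each case: P(data | bowl A) = (6/11)(4/11)(6/11)(1/11) = 0.0098354; P(data | bowl B) = (1/7)(4/7)(1/7)(2/7) = 0.0033319; P(data | bowl C) = (2/11)(8/11)(2/11)(1/11) = 0.0021856.
The prior-weighted likelihoods are 1/6 · 0.0098354 = 0.0016392, 2/3 · 0.0033319 = 0.0022213, 1/6 · 0.0021856 = 0.00036427; with total 0.0042248.
Normalising, the posterior is P(bowl A | data) = 0.388, P(bowl B | data) = 0.52578, P(bowl C | data) = 0.086223.
Averaging over the posterior, P(blue next | data) = (4/11)(0.388) + (4/7)(0.52578) + (8/11)(0.086223) = 0.50424.

0.504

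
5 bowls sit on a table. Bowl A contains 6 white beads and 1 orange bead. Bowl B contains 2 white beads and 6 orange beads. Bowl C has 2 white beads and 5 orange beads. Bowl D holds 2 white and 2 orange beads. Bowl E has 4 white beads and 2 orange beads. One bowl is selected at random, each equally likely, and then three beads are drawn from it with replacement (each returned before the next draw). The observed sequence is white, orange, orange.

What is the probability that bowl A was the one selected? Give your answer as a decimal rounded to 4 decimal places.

0.0348

Compute the likelihood of the observed sequence for each case: P(data | bowl A) = (6/7)(1/7)(1/7) = 0.017493; P(data | bowl B) = (2/8)(6/8)(6/8) = 0.14062; P(data | bowl C) = (2/7)(5/7)(5/7) = 0.14577; P(data | bowl D) = (2/4)(2/4)(2/4) = 0.125; P(data | bowl E) = (4/6)(2/6)(2/6) = 0.074074.
Multiplying each by its prior: 1/5 · 0.017493 = 0.0034985, 1/5 · 0.14062 = 0.028125, 1/5 · 0.14577 = 0.029155, 1/5 · 0.125 = 0.025, 1/5 · 0.074074 = 0.014815; summing to 0.10059.
So P(bowl A | data) = (0.0034985) / (0.10059) = 0.034779.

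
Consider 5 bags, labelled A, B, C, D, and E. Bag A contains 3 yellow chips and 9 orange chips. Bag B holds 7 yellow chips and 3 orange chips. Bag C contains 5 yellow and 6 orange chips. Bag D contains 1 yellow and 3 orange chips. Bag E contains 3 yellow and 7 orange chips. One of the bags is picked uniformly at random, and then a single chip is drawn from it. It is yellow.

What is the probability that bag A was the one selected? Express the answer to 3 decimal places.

0.128

Compute the likelihood of this draw for each case: P(data | bag A) = (3/12) = 1/4; P(data | bag B) = (7/10) = 7/10; P(data | bag C) = (5/11) = 5/11; P(data | bag D) = (1/4) = 1/4; P(data | bag E) = (3/10) = 3/10.
Multiplying each by its prior: 1/5 · 1/4 = 1/20, 1/5 · 7/10 = 7/50, 1/5 · 5/11 = 1/11, 1/5 · 1/4 = 1/20, 1/5 · 3/10 = 3/50; summing to 43/110.
So P(bag A | data) = (1/20) / (43/110) = 11/86.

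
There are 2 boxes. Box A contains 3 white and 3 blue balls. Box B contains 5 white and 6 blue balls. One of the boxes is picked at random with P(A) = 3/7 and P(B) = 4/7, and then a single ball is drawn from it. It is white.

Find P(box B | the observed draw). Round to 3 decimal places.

0.548

The likelihood of this draw under each hypothesis: P(data | box A) = (3/6) = 1/2; P(data | box B) = (5/11) = 5/11.
The prior-weighted likelihoods are 3/7 · 1/2 = 3/14, 4/7 · 5/11 = 20/77; with total 73/154.
Therefore the posterior P(box B | data) = (20/77) / (73/154) = 40/73.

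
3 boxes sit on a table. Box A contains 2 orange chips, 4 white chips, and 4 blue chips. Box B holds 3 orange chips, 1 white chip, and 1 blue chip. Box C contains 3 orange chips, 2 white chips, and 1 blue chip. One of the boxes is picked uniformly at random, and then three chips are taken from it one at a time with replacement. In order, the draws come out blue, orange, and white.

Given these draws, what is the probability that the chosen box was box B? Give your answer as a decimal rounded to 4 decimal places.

0.2865

Compute the likelihood of the observed sequence for each case: P(data | box A) = (4/10)(2/10)(4/10) = 0.032; P(data | box B) = (1/5)(3/5)(1/5) = 0.024; P(data | box C) = (1/6)(3/6)(2/6) = 0.027778.
Weighting by the prior gives 1/3 · 0.032 = 0.010667, 1/3 · 0.024 = 0.008, 1/3 · 0.027778 = 0.0092593; summing to 0.027926.
Therefore the posterior P(box B | data) = (0.008) / (0.027926) = 0.28647.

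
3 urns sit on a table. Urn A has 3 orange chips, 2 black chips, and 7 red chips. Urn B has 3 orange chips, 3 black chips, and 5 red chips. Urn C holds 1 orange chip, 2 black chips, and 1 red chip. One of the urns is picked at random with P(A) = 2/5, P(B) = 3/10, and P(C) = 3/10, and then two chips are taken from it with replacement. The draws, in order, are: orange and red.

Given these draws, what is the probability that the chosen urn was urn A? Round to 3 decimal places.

0.510

For each hypothesis, P(data | H) works out to: P(data | urn A) = (3/12)(7/12) = 0.14583; P(data | urn B) = (3/11)(5/11) = 0.12397; P(data | urn C) = (1/4)(1/4) = 0.0625.
Multiplying each by its prior: 2/5 · 0.14583 = 0.058333, 3/10 · 0.12397 = 0.03719, 3/10 · 0.0625 = 0.01875; these sum to 0.11427.
Therefore the posterior P(urn A | data) = (0.058333) / (0.11427) = 0.51047.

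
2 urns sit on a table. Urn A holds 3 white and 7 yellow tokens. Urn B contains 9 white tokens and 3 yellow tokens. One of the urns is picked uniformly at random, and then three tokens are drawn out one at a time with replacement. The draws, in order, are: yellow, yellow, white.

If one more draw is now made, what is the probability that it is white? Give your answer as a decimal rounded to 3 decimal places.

0.409

Under each hypothesis, the probability of the observed sequence is: P(data | urn A) = (7/10)(7/10)(3/10) = 0.147; P(data | urn B) = (3/12)(3/12)(9/12) = 0.046875.
The prior-weighted likelihoods are 1/2 · 0.147 = 0.0735, 1/2 · 0.046875 = 0.023438; summing to 0.096937.
Dividing through by the total gives posterior P(urn A | data) = 0.75822, P(urn B | data) = 0.24178.
Averaging over the posterior, P(white next | data) = (3/10)(0.75822) + (3/4)(0.24178) = 0.4088.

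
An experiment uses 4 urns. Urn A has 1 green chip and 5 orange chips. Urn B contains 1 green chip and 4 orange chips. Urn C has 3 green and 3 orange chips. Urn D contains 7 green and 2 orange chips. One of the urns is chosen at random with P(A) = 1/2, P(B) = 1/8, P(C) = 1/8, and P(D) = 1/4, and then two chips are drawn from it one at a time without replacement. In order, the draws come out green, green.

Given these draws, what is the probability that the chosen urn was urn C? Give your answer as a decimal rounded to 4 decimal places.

Under each hypothesis, the probability of the observed sequence is: P(data | urn A) = (1/6)(0/5) = 0; P(data | urn B) = (1/5)(0/4) = 0; P(data | urn C) = (3/6)(2/5) = 1/5; P(data | urn D) = (7/9)(6/8) = 7/12.
Multiplying each by its prior: 1/2 · 0 = 0, 1/8 · 0 = 0, 1/8 · 1/5 = 1/40, 1/4 · 7/12 = 7/48; with total 41/240.
Therefore the posterior P(urn C | data) = (1/40) / (41/240) = 6/41.

0.1463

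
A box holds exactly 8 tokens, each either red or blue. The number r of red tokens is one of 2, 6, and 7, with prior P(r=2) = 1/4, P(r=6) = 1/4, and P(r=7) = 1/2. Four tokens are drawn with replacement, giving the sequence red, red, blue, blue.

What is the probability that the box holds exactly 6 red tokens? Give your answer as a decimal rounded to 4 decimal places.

0.3731

Under each hypothesis, the probability of the observed sequence is: P(data | r = 2) = (2/8)(2/8)(6/8)(6/8) = 0.035156; P(data | r = 6) = (6/8)(6/8)(2/8)(2/8) = 0.035156; P(data | r = 7) = (7/8)(7/8)(1/8)(1/8) = 0.011963.
Multiplying each by its prior: 1/4 · 0.035156 = 0.0087891, 1/4 · 0.035156 = 0.0087891, 1/2 · 0.011963 = 0.0059814; summing to 0.02356.
Therefore the posterior P(r = 6 | data) = (0.0087891) / (0.02356) = 0.37306.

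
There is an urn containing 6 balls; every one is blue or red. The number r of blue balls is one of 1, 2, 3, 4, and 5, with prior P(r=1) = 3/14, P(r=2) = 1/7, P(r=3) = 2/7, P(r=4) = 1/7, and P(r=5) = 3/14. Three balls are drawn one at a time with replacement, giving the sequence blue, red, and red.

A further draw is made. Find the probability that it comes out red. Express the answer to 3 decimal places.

For each hypothesis, P(data | H) works out to: P(data | r = 1) = (1/6)(5/6)(5/6) = 0.11574; P(data | r = 2) = (2/6)(4/6)(4/6) = 0.14815; P(data | r = 3) = (3/6)(3/6)(3/6) = 0.125; P(data | r = 4) = (4/6)(2/6)(2/6) = 0.074074; P(data | r = 5) = (5/6)(1/6)(1/6) = 0.023148.
The prior-weighted likelihoods are 3/14 · 0.11574 = 0.024802, 1/7 · 0.14815 = 0.021164, 2/7 · 0.125 = 0.035714, 1/7 · 0.074074 = 0.010582, 3/14 · 0.023148 = 0.0049603; these sum to 0.097222.
Normalising, the posterior is P(r = 1 | data) = 0.2551, P(r = 2 | data) = 0.21769, P(r = 3 | data) = 0.36735, P(r = 4 | data) = 0.10884, P(r = 5 | data) = 0.05102.
The predictive probability is P(red next | data) = (5/6)(0.2551) + (2/3)(0.21769) + (1/2)(0.36735) + (1/3)(0.10884) + (1/6)(0.05102) = 0.58617.

0.586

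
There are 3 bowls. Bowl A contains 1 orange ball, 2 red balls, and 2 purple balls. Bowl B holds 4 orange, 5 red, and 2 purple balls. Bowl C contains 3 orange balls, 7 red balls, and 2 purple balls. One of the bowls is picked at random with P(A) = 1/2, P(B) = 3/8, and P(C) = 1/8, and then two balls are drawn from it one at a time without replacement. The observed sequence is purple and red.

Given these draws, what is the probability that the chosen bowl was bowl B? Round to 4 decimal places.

0.2314

Under each hypothesis, the probability of the observed sequence is: P(data | bowl A) = (2/5)(2/4) = 0.2; P(data | bowl B) = (2/11)(5/10) = 0.090909; P(data | bowl C) = (2/12)(7/11) = 0.10606.
The prior-weighted likelihoods are 1/2 · 0.2 = 0.1, 3/8 · 0.090909 = 0.034091, 1/8 · 0.10606 = 0.013258; summing to 0.14735.
By Bayes' rule, P(bowl B | data) = (0.034091) / (0.14735) = 0.23136.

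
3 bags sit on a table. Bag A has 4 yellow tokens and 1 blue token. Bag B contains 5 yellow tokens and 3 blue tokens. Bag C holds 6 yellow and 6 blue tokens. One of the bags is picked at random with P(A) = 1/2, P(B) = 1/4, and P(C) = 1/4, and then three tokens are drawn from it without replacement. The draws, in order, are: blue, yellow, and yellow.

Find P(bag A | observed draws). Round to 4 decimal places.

Under each hypothesis, the probability of the observed sequence is: P(data | bag A) = (1/5)(4/4)(3/3) = 0.2; P(data | bag B) = (3/8)(5/7)(4/6) = 0.17857; P(data | bag C) = (6/12)(6/11)(5/10) = 0.13636.
Multiplying each by its prior: 1/2 · 0.2 = 0.1, 1/4 · 0.17857 = 0.044643, 1/4 · 0.13636 = 0.034091; these sum to 0.17873.
Therefore the posterior P(bag A | data) = (0.1) / (0.17873) = 0.55949.

0.5595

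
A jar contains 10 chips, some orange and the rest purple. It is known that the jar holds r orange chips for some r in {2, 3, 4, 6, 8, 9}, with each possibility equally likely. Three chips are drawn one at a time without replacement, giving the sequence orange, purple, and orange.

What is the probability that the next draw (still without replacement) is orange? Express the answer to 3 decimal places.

Under each hypothesis, the probability of the observed sequence is: P(data | r = 2) = (2/10)(8/9)(1/8) = 0.022222; P(data | r = 3) = (3/10)(7/9)(2/8) = 0.058333; P(data | r = 4) = (4/10)(6/9)(3/8) = 0.1; P(data | r = 6) = (6/10)(4/9)(5/8) = 0.16667; P(data | r = 8) = (8/10)(2/9)(7/8) = 0.15556; P(data | r = 9) = (9/10)(1/9)(8/8) = 0.1.
Weighting by the prior gives 1/6 · 0.022222 = 0.0037037, 1/6 · 0.058333 = 0.0097222, 1/6 · 0.1 = 0.016667, 1/6 · 0.16667 = 0.027778, 1/6 · 0.15556 = 0.025926, 1/6 · 0.1 = 0.016667; summing to 0.10046.
Dividing through by the total gives posterior P(r = 2 | data) = 0.036866, P(r = 3 | data) = 0.096774, P(r = 4 | data) = 0.1659, P(r = 6 | data) = 0.2765, P(r = 8 | data) = 0.25806, P(r = 9 | data) = 0.1659.
The predictive probability is P(orange next | data) = (0)(0.036866) + (1/7)(0.096774) + (2/7)(0.1659) + (4/7)(0.2765) + (6/7)(0.25806) + (1)(0.1659) = 0.60632.

0.606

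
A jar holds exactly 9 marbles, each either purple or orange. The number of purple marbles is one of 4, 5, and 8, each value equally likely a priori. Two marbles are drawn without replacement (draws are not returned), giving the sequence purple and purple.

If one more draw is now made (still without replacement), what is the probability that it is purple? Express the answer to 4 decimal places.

0.6818

For each hypothesis, P(data | H) works out to: P(data | r = 4) = (4/9)(3/8) = 1/6; P(data | r = 5) = (5/9)(4/8) = 5/18; P(data | r = 8) = (8/9)(7/8) = 7/9.
Weighting by the prior gives 1/3 · 1/6 = 1/18, 1/3 · 5/18 = 5/54, 1/3 · 7/9 = 7/27; with total 11/27.
Normalising, the posterior is P(r = 4 | data) = 3/22, P(r = 5 | data) = 5/22, P(r = 8 | data) = 7/11.
Averaging over the posterior, P(purple next | data) = (2/7)(3/22) + (3/7)(5/22) + (6/7)(7/11) = 15/22.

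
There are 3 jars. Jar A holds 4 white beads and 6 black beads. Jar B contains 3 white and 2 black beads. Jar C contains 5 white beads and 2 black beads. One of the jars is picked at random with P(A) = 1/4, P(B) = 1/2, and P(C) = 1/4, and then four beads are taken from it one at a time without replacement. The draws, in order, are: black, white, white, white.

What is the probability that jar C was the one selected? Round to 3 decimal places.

0.385

Compute the likelihood of the observed sequence for each case: P(data | jar A) = (6/10)(4/9)(3/8)(2/7) = 1/35; P(data | jar B) = (2/5)(3/4)(2/3)(1/2) = 1/10; P(data | jar C) = (2/7)(5/6)(4/5)(3/4) = 1/7.
Weighting by the prior gives 1/4 · 1/35 = 1/140, 1/2 · 1/10 = 1/20, 1/4 · 1/7 = 1/28; these sum to 13/140.
So P(jar C | data) = (1/28) / (13/140) = 5/13.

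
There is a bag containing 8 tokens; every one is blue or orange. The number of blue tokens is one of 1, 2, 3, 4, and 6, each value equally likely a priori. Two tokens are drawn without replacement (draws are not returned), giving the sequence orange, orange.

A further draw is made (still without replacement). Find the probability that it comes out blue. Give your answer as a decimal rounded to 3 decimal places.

0.349

Compute the likelihood of the observed sequence for each case: P(data | r = 1) = (7/8)(6/7) = 3/4; P(data | r = 2) = (6/8)(5/7) = 15/28; P(data | r = 3) = (5/8)(4/7) = 5/14; P(data | r = 4) = (4/8)(3/7) = 3/14; P(data | r = 6) = (2/8)(1/7) = 1/28.
Weighting by the prior gives 1/5 · 3/4 = 3/20, 1/5 · 15/28 = 3/28, 1/5 · 5/14 = 1/14, 1/5 · 3/14 = 3/70, 1/5 · 1/28 = 1/140; summing to 53/140.
The posterior is then P(r = 1 | data) = 21/53, P(r = 2 | data) = 15/53, P(r = 3 | data) = 10/53, P(r = 4 | data) = 6/53, P(r = 6 | data) = 1/53.
So P(blue next | data) = Σ P(blue next | H) P(H | data) = (1/6)(21/53) + (1/3)(15/53) + (1/2)(10/53) + (2/3)(6/53) + (1)(1/53) = 37/106.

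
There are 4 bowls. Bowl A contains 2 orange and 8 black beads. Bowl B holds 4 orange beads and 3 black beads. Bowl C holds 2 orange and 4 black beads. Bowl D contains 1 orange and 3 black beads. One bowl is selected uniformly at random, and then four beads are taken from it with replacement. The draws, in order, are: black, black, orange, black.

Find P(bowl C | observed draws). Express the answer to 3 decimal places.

Under each hypothesis, the probability of the observed sequence is: P(data | bowl A) = (8/10)(8/10)(2/10)(8/10) = 0.1024; P(data | bowl B) = (3/7)(3/7)(4/7)(3/7) = 0.044981; P(data | bowl C) = (4/6)(4/6)(2/6)(4/6) = 0.098765; P(data | bowl D) = (3/4)(3/4)(1/4)(3/4) = 0.10547.
Multiplying each by its prior: 1/4 · 0.1024 = 0.0256, 1/4 · 0.044981 = 0.011245, 1/4 · 0.098765 = 0.024691, 1/4 · 0.10547 = 0.026367; these sum to 0.087904.
Therefore the posterior P(bowl C | data) = (0.024691) / (0.087904) = 0.28089.

0.281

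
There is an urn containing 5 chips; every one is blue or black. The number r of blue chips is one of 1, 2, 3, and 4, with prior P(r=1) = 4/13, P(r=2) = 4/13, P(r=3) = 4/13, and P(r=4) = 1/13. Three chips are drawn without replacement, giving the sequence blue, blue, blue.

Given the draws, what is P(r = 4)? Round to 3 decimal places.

Compute the likelihood of the observed sequence for each case: P(data | r = 1) = (1/5)(0/4) = 0; P(data | r = 2) = (2/5)(1/4)(0/3) = 0; P(data | r = 3) = (3/5)(2/4)(1/3) = 1/10; P(data | r = 4) = (4/5)(3/4)(2/3) = 2/5.
Multiplying each by its prior: 4/13 · 0 = 0, 4/13 · 0 = 0, 4/13 · 1/10 = 2/65, 1/13 · 2/5 = 2/65; with total 4/65.
Therefore the posterior P(r = 4 | data) = (2/65) / (4/65) = 1/2.

0.500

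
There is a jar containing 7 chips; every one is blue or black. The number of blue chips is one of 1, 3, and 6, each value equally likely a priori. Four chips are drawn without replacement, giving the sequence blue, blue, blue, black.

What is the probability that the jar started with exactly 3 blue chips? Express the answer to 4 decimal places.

Compute the likelihood of the observed sequence for each case: P(data | r = 1) = (1/7)(0/6) = 0; P(data | r = 3) = (3/7)(2/6)(1/5)(4/4) = 1/35; P(data | r = 6) = (6/7)(5/6)(4/5)(1/4) = 1/7.
Weighting by the prior gives 1/3 · 0 = 0, 1/3 · 1/35 = 1/105, 1/3 · 1/7 = 1/21; summing to 2/35.
So P(r = 3 | data) = (1/105) / (2/35) = 1/6.

0.1667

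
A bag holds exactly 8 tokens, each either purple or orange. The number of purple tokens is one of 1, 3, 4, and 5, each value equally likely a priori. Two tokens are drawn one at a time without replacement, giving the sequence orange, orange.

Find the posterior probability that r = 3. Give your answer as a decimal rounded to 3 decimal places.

Compute the likelihood of the observed sequence for each case: P(data | r = 1) = (7/8)(6/7) = 3/4; P(data | r = 3) = (5/8)(4/7) = 5/14; P(data | r = 4) = (4/8)(3/7) = 3/14; P(data | r = 5) = (3/8)(2/7) = 3/28.
Weighting by the prior gives 1/4 · 3/4 = 3/16, 1/4 · 5/14 = 5/56, 1/4 · 3/14 = 3/56, 1/4 · 3/28 = 3/112; these sum to 5/14.
By Bayes' rule, P(r = 3 | data) = (5/56) / (5/14) = 1/4.

0.250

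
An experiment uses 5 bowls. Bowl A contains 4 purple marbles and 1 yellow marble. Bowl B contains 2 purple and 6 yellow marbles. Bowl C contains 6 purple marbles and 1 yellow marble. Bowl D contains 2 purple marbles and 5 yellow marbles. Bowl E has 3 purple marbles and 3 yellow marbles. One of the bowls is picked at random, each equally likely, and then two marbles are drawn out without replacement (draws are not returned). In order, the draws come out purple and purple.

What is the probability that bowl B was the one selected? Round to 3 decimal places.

The likelihood of the observed sequence under each hypothesis: P(data | bowl A) = (4/5)(3/4) = 0.6; P(data | bowl B) = (2/8)(1/7) = 0.035714; P(data | bowl C) = (6/7)(5/6) = 0.71429; P(data | bowl D) = (2/7)(1/6) = 0.047619; P(data | bowl E) = (3/6)(2/5) = 0.2.
Weighting by the prior gives 1/5 · 0.6 = 0.12, 1/5 · 0.035714 = 0.0071429, 1/5 · 0.71429 = 0.14286, 1/5 · 0.047619 = 0.0095238, 1/5 · 0.2 = 0.04; with total 0.31952.
So P(bowl B | data) = (0.0071429) / (0.31952) = 0.022355.

0.022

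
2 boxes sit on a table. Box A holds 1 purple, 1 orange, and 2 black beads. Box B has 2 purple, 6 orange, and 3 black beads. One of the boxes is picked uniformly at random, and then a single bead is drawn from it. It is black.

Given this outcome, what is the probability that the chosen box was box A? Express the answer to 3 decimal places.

0.647

The likelihood of this draw under each hypothesis: P(data | box A) = (2/4) = 1/2; P(data | box B) = (3/11) = 3/11.
The prior-weighted likelihoods are 1/2 · 1/2 = 1/4, 1/2 · 3/11 = 3/22; these sum to 17/44.
Hence P(box A | data) = (1/4) / (17/44) = 11/17.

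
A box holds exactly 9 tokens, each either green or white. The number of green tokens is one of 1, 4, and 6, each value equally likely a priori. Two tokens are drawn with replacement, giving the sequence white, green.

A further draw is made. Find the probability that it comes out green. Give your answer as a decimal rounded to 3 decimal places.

For each hypothesis, P(data | H) works out to: P(data | r = 1) = (8/9)(1/9) = 8/81; P(data | r = 4) = (5/9)(4/9) = 20/81; P(data | r = 6) = (3/9)(6/9) = 2/9.
Weighting by the prior gives 1/3 · 8/81 = 8/243, 1/3 · 20/81 = 20/243, 1/3 · 2/9 = 2/27; summing to 46/243.
Normalising, the posterior is P(r = 1 | data) = 4/23, P(r = 4 | data) = 10/23, P(r = 6 | data) = 9/23.
So P(green next | data) = Σ P(green next | H) P(H | data) = (1/9)(4/23) + (4/9)(10/23) + (2/3)(9/23) = 98/207.

0.473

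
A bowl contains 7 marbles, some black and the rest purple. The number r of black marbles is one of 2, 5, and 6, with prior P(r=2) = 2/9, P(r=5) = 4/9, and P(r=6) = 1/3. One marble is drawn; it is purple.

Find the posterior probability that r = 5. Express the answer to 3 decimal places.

0.381

For each hypothesis, P(data | H) works out to: P(data | r = 2) = (5/7) = 5/7; P(data | r = 5) = (2/7) = 2/7; P(data | r = 6) = (1/7) = 1/7.
Multiplying each by its prior: 2/9 · 5/7 = 10/63, 4/9 · 2/7 = 8/63, 1/3 · 1/7 = 1/21; summing to 1/3.
So P(r = 5 | data) = (8/63) / (1/3) = 8/21.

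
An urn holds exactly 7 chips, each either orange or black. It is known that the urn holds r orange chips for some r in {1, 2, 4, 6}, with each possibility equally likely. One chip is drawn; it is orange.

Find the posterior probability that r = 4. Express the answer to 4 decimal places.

0.3077

For each hypothesis, P(data | H) works out to: P(data | r = 1) = (1/7) = 1/7; P(data | r = 2) = (2/7) = 2/7; P(data | r = 4) = (4/7) = 4/7; P(data | r = 6) = (6/7) = 6/7.
Weighting by the prior gives 1/4 · 1/7 = 1/28, 1/4 · 2/7 = 1/14, 1/4 · 4/7 = 1/7, 1/4 · 6/7 = 3/14; with total 13/28.
So P(r = 4 | data) = (1/7) / (13/28) = 4/13.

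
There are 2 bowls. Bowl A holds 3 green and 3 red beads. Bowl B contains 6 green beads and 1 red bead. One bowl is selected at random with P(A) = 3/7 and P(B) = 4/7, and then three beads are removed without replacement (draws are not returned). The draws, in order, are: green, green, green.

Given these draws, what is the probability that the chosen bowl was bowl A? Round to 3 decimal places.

For each hypothesis, P(data | H) works out to: P(data | bowl A) = (3/6)(2/5)(1/4) = 1/20; P(data | bowl B) = (6/7)(5/6)(4/5) = 4/7.
Multiplying each by its prior: 3/7 · 1/20 = 3/140, 4/7 · 4/7 = 16/49; with total 341/980.
Therefore the posterior P(bowl A | data) = (3/140) / (341/980) = 21/341.

0.062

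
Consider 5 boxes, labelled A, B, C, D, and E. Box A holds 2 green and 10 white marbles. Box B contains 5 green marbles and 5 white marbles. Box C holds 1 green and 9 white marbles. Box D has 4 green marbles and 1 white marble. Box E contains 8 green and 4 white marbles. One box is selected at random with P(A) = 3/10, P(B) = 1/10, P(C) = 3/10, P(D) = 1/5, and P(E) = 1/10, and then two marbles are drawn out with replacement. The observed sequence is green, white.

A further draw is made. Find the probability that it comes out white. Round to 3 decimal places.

0.577

The likelihood of the observed sequence under each hypothesis: P(data | box A) = (2/12)(10/12) = 0.13889; P(data | box B) = (5/10)(5/10) = 0.25; P(data | box C) = (1/10)(9/10) = 0.09; P(data | box D) = (4/5)(1/5) = 0.16; P(data | box E) = (8/12)(4/12) = 0.22222.
Weighting by the prior gives 3/10 · 0.13889 = 0.041667, 1/10 · 0.25 = 0.025, 3/10 · 0.09 = 0.027, 1/5 · 0.16 = 0.032, 1/10 · 0.22222 = 0.022222; these sum to 0.14789.
Dividing through by the total gives posterior P(box A | data) = 0.28174, P(box B | data) = 0.16905, P(box C | data) = 0.18257, P(box D | data) = 0.21638, P(box E | data) = 0.15026.
The predictive probability is P(white next | data) = (5/6)(0.28174) + (1/2)(0.16905) + (9/10)(0.18257) + (1/5)(0.21638) + (1/3)(0.15026) = 0.57698.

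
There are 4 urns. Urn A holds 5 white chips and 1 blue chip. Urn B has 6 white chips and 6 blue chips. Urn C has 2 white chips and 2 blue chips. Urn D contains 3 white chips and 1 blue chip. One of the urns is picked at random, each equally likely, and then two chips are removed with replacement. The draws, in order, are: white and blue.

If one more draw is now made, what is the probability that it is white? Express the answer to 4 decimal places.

0.6127

The likelihood of the observed sequence under each hypothesis: P(data | urn A) = (5/6)(1/6) = 5/36; P(data | urn B) = (6/12)(6/12) = 1/4; P(data | urn C) = (2/4)(2/4) = 1/4; P(data | urn D) = (3/4)(1/4) = 3/16.
Weighting by the prior gives 1/4 · 5/36 = 5/144, 1/4 · 1/4 = 1/16, 1/4 · 1/4 = 1/16, 1/4 · 3/16 = 3/64; with total 119/576.
Dividing through by the total gives posterior P(urn A | data) = 20/119, P(urn B | data) = 36/119, P(urn C | data) = 36/119, P(urn D | data) = 27/119.
The predictive probability is P(white next | data) = (5/6)(20/119) + (1/2)(36/119) + (1/2)(36/119) + (3/4)(27/119) = 125/204.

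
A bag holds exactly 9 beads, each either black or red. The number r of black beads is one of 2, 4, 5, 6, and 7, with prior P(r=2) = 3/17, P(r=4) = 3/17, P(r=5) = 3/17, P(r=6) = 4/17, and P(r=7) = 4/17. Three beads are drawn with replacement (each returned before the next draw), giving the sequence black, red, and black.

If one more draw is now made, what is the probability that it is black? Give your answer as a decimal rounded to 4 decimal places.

Compute the likelihood of the observed sequence for each case: P(data | r = 2) = (2/9)(7/9)(2/9) = 0.038409; P(data | r = 4) = (4/9)(5/9)(4/9) = 0.10974; P(data | r = 5) = (5/9)(4/9)(5/9) = 0.13717; P(data | r = 6) = (6/9)(3/9)(6/9) = 0.14815; P(data | r = 7) = (7/9)(2/9)(7/9) = 0.13443.
Weighting by the prior gives 3/17 · 0.038409 = 0.006778, 3/17 · 0.10974 = 0.019366, 3/17 · 0.13717 = 0.024207, 4/17 · 0.14815 = 0.034858, 4/17 · 0.13443 = 0.031631; with total 0.11684.
Normalising, the posterior is P(r = 2 | data) = 0.058011, P(r = 4 | data) = 0.16575, P(r = 5 | data) = 0.20718, P(r = 6 | data) = 0.29834, P(r = 7 | data) = 0.27072.
So P(black next | data) = Σ P(black next | H) P(H | data) = (2/9)(0.058011) + (4/9)(0.16575) + (5/9)(0.20718) + (2/3)(0.29834) + (7/9)(0.27072) = 0.61111.

0.6111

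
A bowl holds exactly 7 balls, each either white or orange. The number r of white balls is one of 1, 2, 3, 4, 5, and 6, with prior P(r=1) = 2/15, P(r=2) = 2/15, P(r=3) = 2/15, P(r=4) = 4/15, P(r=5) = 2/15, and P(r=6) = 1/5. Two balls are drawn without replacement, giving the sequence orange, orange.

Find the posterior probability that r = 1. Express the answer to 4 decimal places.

For each hypothesis, P(data | H) works out to: P(data | r = 1) = (6/7)(5/6) = 5/7; P(data | r = 2) = (5/7)(4/6) = 10/21; P(data | r = 3) = (4/7)(3/6) = 2/7; P(data | r = 4) = (3/7)(2/6) = 1/7; P(data | r = 5) = (2/7)(1/6) = 1/21; P(data | r = 6) = (1/7)(0/6) = 0.
The prior-weighted likelihoods are 2/15 · 5/7 = 2/21, 2/15 · 10/21 = 4/63, 2/15 · 2/7 = 4/105, 4/15 · 1/7 = 4/105, 2/15 · 1/21 = 2/315, 1/5 · 0 = 0; summing to 76/315.
Therefore the posterior P(r = 1 | data) = (2/21) / (76/315) = 15/38.

0.3947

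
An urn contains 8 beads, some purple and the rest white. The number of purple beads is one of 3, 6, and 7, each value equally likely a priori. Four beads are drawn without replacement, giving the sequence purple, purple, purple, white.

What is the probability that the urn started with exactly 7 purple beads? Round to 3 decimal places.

0.438

For each hypothesis, P(data | H) works out to: P(data | r = 3) = (3/8)(2/7)(1/6)(5/5) = 1/56; P(data | r = 6) = (6/8)(5/7)(4/6)(2/5) = 1/7; P(data | r = 7) = (7/8)(6/7)(5/6)(1/5) = 1/8.
The prior-weighted likelihoods are 1/3 · 1/56 = 1/168, 1/3 · 1/7 = 1/21, 1/3 · 1/8 = 1/24; summing to 2/21.
Hence P(r = 7 | data) = (1/24) / (2/21) = 7/16.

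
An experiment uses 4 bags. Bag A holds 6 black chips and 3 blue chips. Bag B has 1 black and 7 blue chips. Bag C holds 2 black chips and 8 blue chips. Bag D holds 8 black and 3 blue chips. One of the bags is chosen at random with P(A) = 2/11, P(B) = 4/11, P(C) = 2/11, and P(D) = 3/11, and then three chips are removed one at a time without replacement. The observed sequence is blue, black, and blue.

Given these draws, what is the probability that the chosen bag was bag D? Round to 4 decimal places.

0.1323

Under each hypothesis, the probability of the observed sequence is: P(data | bag A) = (3/9)(6/8)(2/7) = 0.071429; P(data | bag B) = (7/8)(1/7)(6/6) = 0.125; P(data | bag C) = (8/10)(2/9)(7/8) = 0.15556; P(data | bag D) = (3/11)(8/10)(2/9) = 0.048485.
The prior-weighted likelihoods are 2/11 · 0.071429 = 0.012987, 4/11 · 0.125 = 0.045455, 2/11 · 0.15556 = 0.028283, 3/11 · 0.048485 = 0.013223; summing to 0.099948.
So P(bag D | data) = (0.013223) / (0.099948) = 0.1323.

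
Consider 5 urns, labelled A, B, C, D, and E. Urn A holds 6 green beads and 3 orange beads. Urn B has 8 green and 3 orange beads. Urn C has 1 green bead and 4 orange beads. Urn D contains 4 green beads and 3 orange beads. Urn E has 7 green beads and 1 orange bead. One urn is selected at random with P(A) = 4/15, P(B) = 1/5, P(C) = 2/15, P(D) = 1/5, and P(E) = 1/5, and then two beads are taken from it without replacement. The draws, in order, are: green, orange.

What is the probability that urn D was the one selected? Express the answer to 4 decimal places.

Compute the likelihood of the observed sequence for each case: P(data | urn A) = (6/9)(3/8) = 0.25; P(data | urn B) = (8/11)(3/10) = 0.21818; P(data | urn C) = (1/5)(4/4) = 0.2; P(data | urn D) = (4/7)(3/6) = 0.28571; P(data | urn E) = (7/8)(1/7) = 0.125.
Weighting by the prior gives 4/15 · 0.25 = 0.066667, 1/5 · 0.21818 = 0.043636, 2/15 · 0.2 = 0.026667, 1/5 · 0.28571 = 0.057143, 1/5 · 0.125 = 0.025; these sum to 0.21911.
Hence P(urn D | data) = (0.057143) / (0.21911) = 0.26079.

0.2608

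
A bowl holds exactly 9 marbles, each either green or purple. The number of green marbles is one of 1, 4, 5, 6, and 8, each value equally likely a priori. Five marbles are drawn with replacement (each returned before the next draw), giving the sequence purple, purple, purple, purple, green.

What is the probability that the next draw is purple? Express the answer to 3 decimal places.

Under each hypothesis, the probability of the observed sequence is: P(data | r = 1) = (8/9)(8/9)(8/9)(8/9)(1/9) = 0.069366; P(data | r = 4) = (5/9)(5/9)(5/9)(5/9)(4/9) = 0.042338; P(data | r = 5) = (4/9)(4/9)(4/9)(4/9)(5/9) = 0.021677; P(data | r = 6) = (3/9)(3/9)(3/9)(3/9)(6/9) = 0.0082305; P(data | r = 8) = (1/9)(1/9)(1/9)(1/9)(8/9) = 0.00013548.
Weighting by the prior gives 1/5 · 0.069366 = 0.013873, 1/5 · 0.042338 = 0.0084675, 1/5 · 0.021677 = 0.0043354, 1/5 · 0.0082305 = 0.0016461, 1/5 · 0.00013548 = 2.7096e-05; these sum to 0.028349.
The posterior is then P(r = 1 | data) = 0.48937, P(r = 4 | data) = 0.29869, P(r = 5 | data) = 0.15293, P(r = 6 | data) = 0.058065, P(r = 8 | data) = 0.00095579.
Averaging over the posterior, P(purple next | data) = (8/9)(0.48937) + (5/9)(0.29869) + (4/9)(0.15293) + (1/3)(0.058065) + (1/9)(0.00095579) = 0.68836.

0.688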